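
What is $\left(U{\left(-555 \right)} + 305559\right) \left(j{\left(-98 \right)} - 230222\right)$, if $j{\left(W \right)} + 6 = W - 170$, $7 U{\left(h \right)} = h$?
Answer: $-70411852224$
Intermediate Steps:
$U{\left(h \right)} = \frac{h}{7}$
$j{\left(W \right)} = -176 + W$ ($j{\left(W \right)} = -6 + \left(W - 170\right) = -6 + \left(-170 + W\right) = -176 + W$)
$\left(U{\left(-555 \right)} + 305559\right) \left(j{\left(-98 \right)} - 230222\right) = \left(\frac{1}{7} \left(-555\right) + 305559\right) \left(\left(-176 - 98\right) - 230222\right) = \left(- \frac{555}{7} + 305559\right) \left(-274 - 230222\right) = \frac{2138358}{7} \left(-230496\right) = -70411852224$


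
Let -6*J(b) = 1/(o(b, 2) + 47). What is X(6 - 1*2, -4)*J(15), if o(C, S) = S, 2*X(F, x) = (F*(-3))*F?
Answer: 4/49 ≈ 0.081633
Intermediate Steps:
X(F, x) = -3*F²/2 (X(F, x) = ((F*(-3))*F)/2 = ((-3*F)*F)/2 = (-3*F²)/2 = -3*F²/2)
J(b) = -1/294 (J(b) = -1/(6*(2 + 47)) = -⅙/49 = -⅙*1/49 = -1/294)
X(6 - 1*2, -4)*J(15) = -3*(6 - 1*2)²/2*(-1/294) = -3*(6 - 2)²/2*(-1/294) = -3/2*4²*(-1/294) = -3/2*16*(-1/294) = -24*(-1/294) = 4/49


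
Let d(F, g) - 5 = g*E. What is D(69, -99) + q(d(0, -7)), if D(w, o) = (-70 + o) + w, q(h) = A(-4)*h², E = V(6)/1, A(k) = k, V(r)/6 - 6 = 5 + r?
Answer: -2010824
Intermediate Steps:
V(r) = 66 + 6*r (V(r) = 36 + 6*(5 + r) = 36 + (30 + 6*r) = 66 + 6*r)
E = 102 (E = (66 + 6*6)/1 = (66 + 36)*1 = 102*1 = 102)
d(F, g) = 5 + 102*g (d(F, g) = 5 + g*102 = 5 + 102*g)
q(h) = -4*h²
D(w, o) = -70 + o + w
D(69, -99) + q(d(0, -7)) = (-70 - 99 + 69) - 4*(5 + 102*(-7))² = -100 - 4*(5 - 714)² = -100 - 4*(-709)² = -100 - 4*502681 = -100 - 2010724 = -2010824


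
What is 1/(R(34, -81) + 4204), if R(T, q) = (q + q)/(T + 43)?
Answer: 77/323546 ≈ 0.00023799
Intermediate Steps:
R(T, q) = 2*q/(43 + T) (R(T, q) = (2*q)/(43 + T) = 2*q/(43 + T))
1/(R(34, -81) + 4204) = 1/(2*(-81)/(43 + 34) + 4204) = 1/(2*(-81)/77 + 4204) = 1/(2*(-81)*(1/77) + 4204) = 1/(-162/77 + 4204) = 1/(323546/77) = 77/323546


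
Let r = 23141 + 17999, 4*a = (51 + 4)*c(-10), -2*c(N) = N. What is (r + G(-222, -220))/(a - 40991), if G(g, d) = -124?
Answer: -54688/54563 ≈ -1.0023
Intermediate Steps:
c(N) = -N/2
a = 275/4 (a = ((51 + 4)*(-½*(-10)))/4 = (55*5)/4 = (¼)*275 = 275/4 ≈ 68.750)
r = 41140
(r + G(-222, -220))/(a - 40991) = (41140 - 124)/(275/4 - 40991) = 41016/(-163689/4) = 41016*(-4/163689) = -54688/54563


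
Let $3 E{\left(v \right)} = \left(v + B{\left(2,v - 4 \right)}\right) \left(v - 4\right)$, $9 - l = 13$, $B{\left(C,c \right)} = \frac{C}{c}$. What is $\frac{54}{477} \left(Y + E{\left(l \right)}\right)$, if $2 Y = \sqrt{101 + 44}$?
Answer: $\frac{68}{53} + \frac{3 \sqrt{145}}{53} \approx 1.9646$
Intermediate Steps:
$l = -4$ ($l = 9 - 13 = -4$)
$E{\left(v \right)} = \frac{\left(-4 + v\right) \left(v + \frac{2}{-4 + v}\right)}{3}$ ($E{\left(v \right)} = \frac{\left(v + \frac{2}{v - 4}\right) \left(v - 4\right)}{3} = \frac{\left(v + \frac{2}{-4 + v}\right) \left(-4 + v\right)}{3} = \frac{\left(-4 + v\right) \left(v + \frac{2}{-4 + v}\right)}{3}$)
$Y = \frac{\sqrt{145}}{2}$ ($Y = \frac{\sqrt{101 + 44}}{2} = \frac{\sqrt{145}}{2} \approx 6.0208$)
$\frac{54}{477} \left(Y + E{\left(l \right)}\right) = \frac{54}{477} \left(\frac{\sqrt{145}}{2} + \left(\frac{2}{3} - - \frac{16}{3} + \frac{\left(-4\right)^{2}}{3}\right)\right) = 54 \cdot \frac{1}{477} \left(\frac{\sqrt{145}}{2} + \left(\frac{2}{3} + \frac{16}{3} + \frac{1}{3} \cdot 16\right)\right) = \frac{6 \left(\frac{\sqrt{145}}{2} + \left(\frac{2}{3} + \frac{16}{3} + \frac{16}{3}\right)\right)}{53} = \frac{6 \left(\frac{\sqrt{145}}{2} + \frac{34}{3}\right)}{53} = \frac{6 \left(\frac{34}{3} + \frac{\sqrt{145}}{2}\right)}{53} = \frac{68}{53} + \frac{3 \sqrt{145}}{53}$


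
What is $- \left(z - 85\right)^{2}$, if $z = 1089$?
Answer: $-1008016$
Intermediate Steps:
$- \left(z - 85\right)^{2} = - \left(1089 - 85\right)^{2} = - 1004^{2} = \left(-1\right) 1008016 = -1008016$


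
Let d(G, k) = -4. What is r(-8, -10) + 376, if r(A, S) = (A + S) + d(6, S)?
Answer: 354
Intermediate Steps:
r(A, S) = -4 + A + S (r(A, S) = (A + S) - 4 = -4 + A + S)
r(-8, -10) + 376 = (-4 - 8 - 10) + 376 = -22 + 376 = 354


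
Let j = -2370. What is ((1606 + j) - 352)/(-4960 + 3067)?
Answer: 372/631 ≈ 0.58954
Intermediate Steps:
((1606 + j) - 352)/(-4960 + 3067) = ((1606 - 2370) - 352)/(-4960 + 3067) = (-764 - 352)/(-1893) = -1116*(-1/1893) = 372/631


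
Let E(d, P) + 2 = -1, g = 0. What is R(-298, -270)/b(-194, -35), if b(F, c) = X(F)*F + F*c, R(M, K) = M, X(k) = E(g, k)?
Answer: -149/3686 ≈ -0.040423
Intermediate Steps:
E(d, P) = -3 (E(d, P) = -2 - 1 = -3)
X(k) = -3
b(F, c) = -3*F + F*c
R(-298, -270)/b(-194, -35) = -298*(-1/(194*(-3 - 35))) = -298/((-194*(-38))) = -298/7372 = -298*1/7372 = -149/3686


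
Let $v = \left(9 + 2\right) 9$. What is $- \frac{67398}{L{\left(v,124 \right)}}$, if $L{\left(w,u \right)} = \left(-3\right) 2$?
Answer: $11233$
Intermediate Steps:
$v = 99$ ($v = 11 \cdot 9 = 99$)
$L{\left(w,u \right)} = -6$
$- \frac{67398}{L{\left(v,124 \right)}} = - \frac{67398}{-6} = \left(-67398\right) \left(- \frac{1}{6}\right) = 11233$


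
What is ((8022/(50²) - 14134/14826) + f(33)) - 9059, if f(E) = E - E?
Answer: -83922058957/9266250 ≈ -9056.8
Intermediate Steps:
f(E) = 0
((8022/(50²) - 14134/14826) + f(33)) - 9059 = ((8022/(50²) - 14134/14826) + 0) - 9059 = ((8022/2500 - 14134*1/14826) + 0) - 9059 = ((8022*(1/2500) - 7067/7413) + 0) - 9059 = ((4011/1250 - 7067/7413) + 0) - 9059 = (20899793/9266250 + 0) - 9059 = 20899793/9266250 - 9059 = -83922058957/9266250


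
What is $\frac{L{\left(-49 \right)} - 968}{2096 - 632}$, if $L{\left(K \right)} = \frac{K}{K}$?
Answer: $- \frac{967}{1464} \approx -0.66052$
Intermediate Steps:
$L{\left(K \right)} = 1$
$\frac{L{\left(-49 \right)} - 968}{2096 - 632} = \frac{1 - 968}{2096 - 632} = - \frac{967}{1464}$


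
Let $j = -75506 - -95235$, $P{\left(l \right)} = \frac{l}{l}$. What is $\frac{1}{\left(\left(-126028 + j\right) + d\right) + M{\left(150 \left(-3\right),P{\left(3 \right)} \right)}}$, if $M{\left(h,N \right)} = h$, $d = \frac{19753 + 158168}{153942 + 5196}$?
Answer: $- \frac{17682}{1887516049} \approx -9.3679 \cdot 10^{-6}$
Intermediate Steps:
$d = \frac{19769}{17682}$ ($d = \frac{177921}{159138} = 177921 \cdot \frac{1}{159138} = \frac{19769}{17682} \approx 1.118$)
$P{\left(l \right)} = 1$
$j = 19729$ ($j = -75506 + 95235 = 19729$)
$\frac{1}{\left(\left(-126028 + j\right) + d\right) + M{\left(150 \left(-3\right),P{\left(3 \right)} \right)}} = \frac{1}{\left(\left(-126028 + 19729\right) + \frac{19769}{17682}\right) + 150 \left(-3\right)} = \frac{1}{\left(-106299 + \frac{19769}{17682}\right) - 450} = \frac{1}{- \frac{1879559149}{17682} - 450} = \frac{1}{- \frac{1887516049}{17682}} = - \frac{17682}{1887516049}$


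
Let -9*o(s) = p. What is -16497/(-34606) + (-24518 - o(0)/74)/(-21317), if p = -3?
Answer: 5123660155/3149394897 ≈ 1.6269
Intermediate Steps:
o(s) = 1/3 (o(s) = -1/9*(-3) = 1/3)
-16497/(-34606) + (-24518 - o(0)/74)/(-21317) = -16497/(-34606) + (-24518 - 1/(74*3))/(-21317) = -16497*(-1/34606) + (-24518 - 1/(74*3))*(-1/21317) = 1269/2662 + (-24518 - 1*1/222)*(-1/21317) = 1269/2662 + (-24518 - 1/222)*(-1/21317) = 1269/2662 - 5442997/222*(-1/21317) = 1269/2662 + 5442997/4732374 = 5123660155/3149394897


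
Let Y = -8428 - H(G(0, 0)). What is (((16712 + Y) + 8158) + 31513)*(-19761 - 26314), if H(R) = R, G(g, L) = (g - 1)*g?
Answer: -2209526625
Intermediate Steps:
G(g, L) = g*(-1 + g) (G(g, L) = (-1 + g)*g = g*(-1 + g))
Y = -8428 (Y = -8428 - 0*(-1 + 0) = -8428 - 0*(-1) = -8428 - 1*0 = -8428 + 0 = -8428)
(((16712 + Y) + 8158) + 31513)*(-19761 - 26314) = (((16712 - 8428) + 8158) + 31513)*(-19761 - 26314) = ((8284 + 8158) + 31513)*(-46075) = (16442 + 31513)*(-46075) = 47955*(-46075) = -2209526625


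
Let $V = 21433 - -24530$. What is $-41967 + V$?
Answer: $3996$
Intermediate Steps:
$V = 45963$ ($V = 21433 + 24530 = 45963$)
$-41967 + V = -41967 + 45963 = 3996$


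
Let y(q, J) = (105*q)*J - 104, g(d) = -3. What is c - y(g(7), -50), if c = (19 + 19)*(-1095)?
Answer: -57256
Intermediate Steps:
y(q, J) = -104 + 105*J*q (y(q, J) = 105*J*q - 104 = -104 + 105*J*q)
c = -41610 (c = 38*(-1095) = -41610)
c - y(g(7), -50) = -41610 - (-104 + 105*(-50)*(-3)) = -41610 - (-104 + 15750) = -41610 - 1*15646 = -41610 - 15646 = -57256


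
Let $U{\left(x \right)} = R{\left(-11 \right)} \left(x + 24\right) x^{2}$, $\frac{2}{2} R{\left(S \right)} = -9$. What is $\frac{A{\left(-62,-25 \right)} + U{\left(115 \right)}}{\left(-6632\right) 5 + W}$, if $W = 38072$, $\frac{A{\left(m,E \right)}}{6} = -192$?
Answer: $- \frac{16545627}{4912} \approx -3368.4$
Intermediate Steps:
$A{\left(m,E \right)} = -1152$ ($A{\left(m,E \right)} = 6 \left(-192\right) = -1152$)
$R{\left(S \right)} = -9$
$U{\left(x \right)} = x^{2} \left(-216 - 9 x\right)$ ($U{\left(x \right)} = - 9 \left(x + 24\right) x^{2} = - 9 \left(24 + x\right) x^{2} = \left(-216 - 9 x\right) x^{2} = x^{2} \left(-216 - 9 x\right)$)
$\frac{A{\left(-62,-25 \right)} + U{\left(115 \right)}}{\left(-6632\right) 5 + W} = \frac{-1152 + 9 \cdot 115^{2} \left(-24 - 115\right)}{\left(-6632\right) 5 + 38072} = \frac{-1152 + 9 \cdot 13225 \left(-24 - 115\right)}{-33160 + 38072} = \frac{-1152 + 9 \cdot 13225 \left(-139\right)}{4912} = \left(-1152 - 16544475\right) \frac{1}{4912} = \left(-16545627\right) \frac{1}{4912} = - \frac{16545627}{4912}$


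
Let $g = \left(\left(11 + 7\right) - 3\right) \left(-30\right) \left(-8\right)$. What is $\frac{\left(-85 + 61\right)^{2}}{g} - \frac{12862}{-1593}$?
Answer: $\frac{5558}{675} \approx 8.2341$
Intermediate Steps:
$g = 3600$ ($g = \left(18 - 3\right) \left(-30\right) \left(-8\right) = 15 \left(-30\right) \left(-8\right) = \left(-450\right) \left(-8\right) = 3600$)
$\frac{\left(-85 + 61\right)^{2}}{g} - \frac{12862}{-1593} = \frac{\left(-85 + 61\right)^{2}}{3600} - \frac{12862}{-1593} = \left(-24\right)^{2} \cdot \frac{1}{3600} - - \frac{218}{27} = 576 \cdot \frac{1}{3600} + \frac{218}{27} = \frac{4}{25} + \frac{218}{27} = \frac{5558}{675}$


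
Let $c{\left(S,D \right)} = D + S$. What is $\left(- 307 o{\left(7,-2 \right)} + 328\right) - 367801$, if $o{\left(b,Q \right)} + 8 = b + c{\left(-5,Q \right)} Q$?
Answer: $-371464$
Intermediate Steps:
$o{\left(b,Q \right)} = -8 + b + Q \left(-5 + Q\right)$ ($o{\left(b,Q \right)} = -8 + \left(b + \left(Q - 5\right) Q\right) = -8 + \left(b + \left(-5 + Q\right) Q\right) = -8 + \left(b + Q \left(-5 + Q\right)\right) = -8 + b + Q \left(-5 + Q\right)$)
$\left(- 307 o{\left(7,-2 \right)} + 328\right) - 367801 = \left(- 307 \left(-8 + 7 - 2 \left(-5 - 2\right)\right) + 328\right) - 367801 = \left(- 307 \left(-8 + 7 - -14\right) + 328\right) - 367801 = \left(- 307 \left(-8 + 7 + 14\right) + 328\right) - 367801 = \left(\left(-307\right) 13 + 328\right) - 367801 = \left(-3991 + 328\right) - 367801 = -3663 - 367801 = -371464$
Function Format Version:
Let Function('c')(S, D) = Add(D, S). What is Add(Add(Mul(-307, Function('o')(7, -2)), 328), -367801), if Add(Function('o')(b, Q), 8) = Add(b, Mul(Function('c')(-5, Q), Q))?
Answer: -371464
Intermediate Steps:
Function('o')(b, Q) = Add(-8, b, Mul(Q, Add(-5, Q))) (Function('o')(b, Q) = Add(-8, Add(b, Mul(Add(Q, -5), Q))) = Add(-8, Add(b, Mul(Add(-5, Q), Q))) = Add(-8, Add(b, Mul(Q, Add(-5, Q)))) = Add(-8, b, Mul(Q, Add(-5, Q))))
Add(Add(Mul(-307, Function('o')(7, -2)), 328), -367801) = Add(Add(Mul(-307, Add(-8, 7, Mul(-2, Add(-5, -2)))), 328), -367801) = Add(Add(Mul(-307, Add(-8, 7, Mul(-2, -7))), 328), -367801) = Add(Add(Mul(-307, Add(-8, 7, 14)), 328), -367801) = Add(Add(Mul(-307, 13), 328), -367801) = Add(Add(-3991, 328), -367801) = Add(-3663, -367801) = -371464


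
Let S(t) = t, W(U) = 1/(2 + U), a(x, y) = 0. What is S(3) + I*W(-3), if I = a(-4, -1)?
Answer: 3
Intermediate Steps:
I = 0
S(3) + I*W(-3) = 3 + 0/(2 - 3) = 3 + 0/(-1) = 3 + 0*(-1) = 3 + 0 = 3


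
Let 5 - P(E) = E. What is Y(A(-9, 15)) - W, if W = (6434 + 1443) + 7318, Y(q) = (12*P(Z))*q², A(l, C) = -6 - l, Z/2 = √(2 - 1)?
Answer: -14871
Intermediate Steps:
Z = 2 (Z = 2*√(2 - 1) = 2*√1 = 2*1 = 2)
P(E) = 5 - E
Y(q) = 36*q² (Y(q) = (12*(5 - 1*2))*q² = (12*(5 - 2))*q² = (12*3)*q² = 36*q²)
W = 15195 (W = 7877 + 7318 = 15195)
Y(A(-9, 15)) - W = 36*(-6 - 1*(-9))² - 1*15195 = 36*(-6 + 9)² - 15195 = 36*3² - 15195 = 36*9 - 15195 = 324 - 15195 = -14871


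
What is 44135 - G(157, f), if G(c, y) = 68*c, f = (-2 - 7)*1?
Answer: 33459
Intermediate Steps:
f = -9 (f = -9*1 = -9)
44135 - G(157, f) = 44135 - 68*157 = 44135 - 1*10676 = 44135 - 10676 = 33459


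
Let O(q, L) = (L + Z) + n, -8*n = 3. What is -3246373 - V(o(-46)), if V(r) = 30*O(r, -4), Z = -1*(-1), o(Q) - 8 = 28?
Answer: -12985087/4 ≈ -3.2463e+6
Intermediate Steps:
n = -3/8 (n = -⅛*3 = -3/8 ≈ -0.37500)
o(Q) = 36 (o(Q) = 8 + 28 = 36)
Z = 1
O(q, L) = 5/8 + L (O(q, L) = (L + 1) - 3/8 = (1 + L) - 3/8 = 5/8 + L)
V(r) = -405/4 (V(r) = 30*(5/8 - 4) = 30*(-27/8) = -405/4)
-3246373 - V(o(-46)) = -3246373 - 1*(-405/4) = -3246373 + 405/4 = -12985087/4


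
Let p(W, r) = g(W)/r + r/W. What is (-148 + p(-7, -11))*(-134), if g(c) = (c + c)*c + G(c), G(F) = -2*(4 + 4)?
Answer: 1587766/77 ≈ 20620.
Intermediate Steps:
G(F) = -16 (G(F) = -2*8 = -16)
g(c) = -16 + 2*c² (g(c) = (c + c)*c - 16 = (2*c)*c - 16 = 2*c² - 16 = -16 + 2*c²)
p(W, r) = r/W + (-16 + 2*W²)/r (p(W, r) = (-16 + 2*W²)/r + r/W = r/W + (-16 + 2*W²)/r)
(-148 + p(-7, -11))*(-134) = (-148 + (-16/(-11) - 11/(-7) + 2*(-7)²/(-11)))*(-134) = (-148 + (-16*(-1/11) - 11*(-⅐) + 2*49*(-1/11)))*(-134) = (-148 + (16/11 + 11/7 - 98/11))*(-134) = (-148 - 453/77)*(-134) = -11849/77*(-134) = 1587766/77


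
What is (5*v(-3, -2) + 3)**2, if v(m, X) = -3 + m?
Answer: 729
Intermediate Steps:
(5*v(-3, -2) + 3)**2 = (5*(-3 - 3) + 3)**2 = (5*(-6) + 3)**2 = (-30 + 3)**2 = (-27)**2 = 729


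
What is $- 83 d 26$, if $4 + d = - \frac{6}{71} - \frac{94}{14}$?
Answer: $\frac{11581986}{497} \approx 23304.0$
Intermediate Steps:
$d = - \frac{5367}{497}$ ($d = -4 - \left(\frac{6}{71} + \frac{47}{7}\right) = -4 - \frac{3379}{497} = - \frac{5367}{497} \approx -10.799$)
$- 83 d 26 = \left(-83\right) \left(- \frac{5367}{497}\right) 26 = \frac{445461}{497} \cdot 26 = \frac{11581986}{497}$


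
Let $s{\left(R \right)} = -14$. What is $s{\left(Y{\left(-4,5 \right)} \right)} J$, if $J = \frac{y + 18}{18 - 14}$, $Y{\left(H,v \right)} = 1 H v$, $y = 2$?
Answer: $-70$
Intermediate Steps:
$Y{\left(H,v \right)} = H v$
$J = 5$ ($J = \frac{2 + 18}{18 - 14} = \frac{20}{4} = 20 \cdot \frac{1}{4} = 5$)
$s{\left(Y{\left(-4,5 \right)} \right)} J = \left(-14\right) 5 = -70$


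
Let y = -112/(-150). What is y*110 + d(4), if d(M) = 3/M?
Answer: 4973/60 ≈ 82.883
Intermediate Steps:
y = 56/75 (y = -112*(-1/150) = 56/75 ≈ 0.74667)
y*110 + d(4) = (56/75)*110 + 3/4 = 1232/15 + 3*(¼) = 1232/15 + ¾ = 4973/60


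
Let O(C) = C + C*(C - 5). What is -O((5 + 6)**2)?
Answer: -14157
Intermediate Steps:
O(C) = C + C*(-5 + C)
-O((5 + 6)**2) = -(5 + 6)**2*(-4 + (5 + 6)**2) = -11**2*(-4 + 11**2) = -121*(-4 + 121) = -121*117 = -1*14157 = -14157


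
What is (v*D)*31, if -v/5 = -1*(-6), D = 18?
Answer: -16740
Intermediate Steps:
v = -30 (v = -(-5)*(-6) = -5*6 = -30)
(v*D)*31 = -30*18*31 = -540*31 = -16740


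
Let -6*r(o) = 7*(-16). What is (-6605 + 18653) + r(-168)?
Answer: 36200/3 ≈ 12067.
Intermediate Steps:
r(o) = 56/3 (r(o) = -7*(-16)/6 = -⅙*(-112) = 56/3)
(-6605 + 18653) + r(-168) = (-6605 + 18653) + 56/3 = 12048 + 56/3 = 36200/3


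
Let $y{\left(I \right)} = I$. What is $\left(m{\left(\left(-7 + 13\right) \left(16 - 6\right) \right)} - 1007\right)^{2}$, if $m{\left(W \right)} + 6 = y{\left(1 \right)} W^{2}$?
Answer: $6692569$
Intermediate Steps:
$m{\left(W \right)} = -6 + W^{2}$ ($m{\left(W \right)} = -6 + 1 W^{2} = -6 + W^{2}$)
$\left(m{\left(\left(-7 + 13\right) \left(16 - 6\right) \right)} - 1007\right)^{2} = \left(\left(-6 + \left(\left(-7 + 13\right) \left(16 - 6\right)\right)^{2}\right) - 1007\right)^{2} = \left(\left(-6 + \left(6 \cdot 10\right)^{2}\right) - 1007\right)^{2} = \left(\left(-6 + 60^{2}\right) - 1007\right)^{2} = \left(\left(-6 + 3600\right) - 1007\right)^{2} = \left(3594 - 1007\right)^{2} = 2587^{2} = 6692569$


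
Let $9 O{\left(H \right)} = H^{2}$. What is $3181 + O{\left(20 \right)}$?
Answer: $\frac{29029}{9} \approx 3225.4$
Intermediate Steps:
$O{\left(H \right)} = \frac{H^{2}}{9}$
$3181 + O{\left(20 \right)} = 3181 + \frac{20^{2}}{9} = 3181 + \frac{1}{9} \cdot 400 = 3181 + \frac{400}{9} = \frac{29029}{9}$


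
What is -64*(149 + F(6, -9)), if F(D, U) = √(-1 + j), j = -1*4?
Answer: -9536 - 64*I*√5 ≈ -9536.0 - 143.11*I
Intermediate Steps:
j = -4
F(D, U) = I*√5 (F(D, U) = √(-1 - 4) = √(-5) = I*√5)
-64*(149 + F(6, -9)) = -64*(149 + I*√5) = -9536 - 64*I*√5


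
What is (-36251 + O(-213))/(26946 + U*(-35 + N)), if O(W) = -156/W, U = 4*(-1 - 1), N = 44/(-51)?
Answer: -5707053/4287406 ≈ -1.3311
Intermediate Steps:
N = -44/51 (N = 44*(-1/51) = -44/51 ≈ -0.86275)
U = -8 (U = 4*(-2) = -8)
(-36251 + O(-213))/(26946 + U*(-35 + N)) = (-36251 - 156/(-213))/(26946 - 8*(-35 - 44/51)) = (-36251 - 156*(-1/213))/(26946 - 8*(-1829/51)) = (-36251 + 52/71)/(26946 + 14632/51) = -2573769/(71*1388878/51) = -2573769/71*51/1388878 = -5707053/4287406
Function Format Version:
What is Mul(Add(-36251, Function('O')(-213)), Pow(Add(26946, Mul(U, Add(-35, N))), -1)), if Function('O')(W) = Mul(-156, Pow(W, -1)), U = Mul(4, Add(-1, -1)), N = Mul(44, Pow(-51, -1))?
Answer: Rational(-5707053, 4287406) ≈ -1.3311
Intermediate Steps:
N = Rational(-44, 51) (N = Mul(44, Rational(-1, 51)) = Rational(-44, 51) ≈ -0.86275)
U = -8 (U = Mul(4, -2) = -8)
Mul(Add(-36251, Function('O')(-213)), Pow(Add(26946, Mul(U, Add(-35, N))), -1)) = Mul(Add(-36251, Mul(-156, Pow(-213, -1))), Pow(Add(26946, Mul(-8, Add(-35, Rational(-44, 51)))), -1)) = Mul(Add(-36251, Mul(-156, Rational(-1, 213))), Pow(Add(26946, Mul(-8, Rational(-1829, 51))), -1)) = Mul(Add(-36251, Rational(52, 71)), Pow(Add(26946, Rational(14632, 51)), -1)) = Mul(Rational(-2573769, 71), Pow(Rational(1388878, 51), -1)) = Mul(Rational(-2573769, 71), Rational(51, 1388878)) = Rational(-5707053, 4287406)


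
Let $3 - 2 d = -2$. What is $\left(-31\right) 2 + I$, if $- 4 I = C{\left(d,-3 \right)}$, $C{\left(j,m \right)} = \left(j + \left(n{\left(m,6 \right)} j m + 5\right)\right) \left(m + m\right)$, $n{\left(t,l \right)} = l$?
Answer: $- \frac{473}{4} \approx -118.25$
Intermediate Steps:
$d = \frac{5}{2}$ ($d = \frac{3}{2} - -1 = \frac{3}{2} + 1 = \frac{5}{2} \approx 2.5$)
$C{\left(j,m \right)} = 2 m \left(5 + j + 6 j m\right)$ ($C{\left(j,m \right)} = \left(j + \left(6 j m + 5\right)\right) \left(m + m\right) = \left(j + \left(6 j m + 5\right)\right) 2 m = \left(j + \left(5 + 6 j m\right)\right) 2 m = \left(5 + j + 6 j m\right) 2 m = 2 m \left(5 + j + 6 j m\right)$)
$I = - \frac{225}{4}$ ($I = - \frac{2 \left(-3\right) \left(5 + \frac{5}{2} + 6 \cdot \frac{5}{2} \left(-3\right)\right)}{4} = - \frac{2 \left(-3\right) \left(5 + \frac{5}{2} - 45\right)}{4} = - \frac{2 \left(-3\right) \left(- \frac{75}{2}\right)}{4} = \left(- \frac{1}{4}\right) 225 = - \frac{225}{4} \approx -56.25$)
$\left(-31\right) 2 + I = \left(-31\right) 2 - \frac{225}{4} = -62 - \frac{225}{4} = - \frac{473}{4}$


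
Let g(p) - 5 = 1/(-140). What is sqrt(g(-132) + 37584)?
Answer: sqrt(184186065)/70 ≈ 193.88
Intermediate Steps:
g(p) = 699/140 (g(p) = 5 + 1/(-140) = 5 - 1/140 = 699/140)
sqrt(g(-132) + 37584) = sqrt(699/140 + 37584) = sqrt(5262459/140) = sqrt(184186065)/70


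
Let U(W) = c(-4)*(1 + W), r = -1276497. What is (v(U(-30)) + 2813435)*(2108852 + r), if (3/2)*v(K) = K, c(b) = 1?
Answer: 7025281791685/3 ≈ 2.3418e+12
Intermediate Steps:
U(W) = 1 + W (U(W) = 1*(1 + W) = 1 + W)
v(K) = 2*K/3
(v(U(-30)) + 2813435)*(2108852 + r) = (2*(1 - 30)/3 + 2813435)*(2108852 - 1276497) = ((⅔)*(-29) + 2813435)*832355 = (-58/3 + 2813435)*832355 = (8440247/3)*832355 = 7025281791685/3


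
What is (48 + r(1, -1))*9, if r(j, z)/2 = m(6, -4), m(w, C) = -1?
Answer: 414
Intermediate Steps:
r(j, z) = -2 (r(j, z) = 2*(-1) = -2)
(48 + r(1, -1))*9 = (48 - 2)*9 = 46*9 = 414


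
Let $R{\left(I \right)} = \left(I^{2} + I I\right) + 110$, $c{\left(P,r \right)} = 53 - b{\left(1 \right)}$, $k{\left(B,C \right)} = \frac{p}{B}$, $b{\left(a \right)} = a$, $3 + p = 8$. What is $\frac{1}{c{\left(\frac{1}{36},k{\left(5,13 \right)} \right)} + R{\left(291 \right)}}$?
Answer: $\frac{1}{169524} \approx 5.8989 \cdot 10^{-6}$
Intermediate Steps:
$p = 5$ ($p = -3 + 8 = 5$)
$k{\left(B,C \right)} = \frac{5}{B}$
$c{\left(P,r \right)} = 52$ ($c{\left(P,r \right)} = 53 - 1 = 52$)
$R{\left(I \right)} = 110 + 2 I^{2}$ ($R{\left(I \right)} = \left(I^{2} + I^{2}\right) + 110 = 2 I^{2} + 110 = 110 + 2 I^{2}$)
$\frac{1}{c{\left(\frac{1}{36},k{\left(5,13 \right)} \right)} + R{\left(291 \right)}} = \frac{1}{52 + \left(110 + 2 \cdot 291^{2}\right)} = \frac{1}{52 + \left(110 + 2 \cdot 84681\right)} = \frac{1}{52 + \left(110 + 169362\right)} = \frac{1}{52 + 169472} = \frac{1}{169524}$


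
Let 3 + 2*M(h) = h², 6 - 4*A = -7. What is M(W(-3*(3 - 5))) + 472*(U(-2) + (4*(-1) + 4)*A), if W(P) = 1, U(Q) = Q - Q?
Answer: -1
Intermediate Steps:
A = 13/4 (A = 3/2 - ¼*(-7) = 3/2 + 7/4 = 13/4 ≈ 3.2500)
U(Q) = 0
M(h) = -3/2 + h²/2
M(W(-3*(3 - 5))) + 472*(U(-2) + (4*(-1) + 4)*A) = (-3/2 + (½)*1²) + 472*(0 + (4*(-1) + 4)*(13/4)) = (-3/2 + (½)*1) + 472*(0 + (-4 + 4)*(13/4)) = (-3/2 + ½) + 472*(0 + 0*(13/4)) = -1 + 472*(0 + 0) = -1 + 472*0 = -1 + 0 = -1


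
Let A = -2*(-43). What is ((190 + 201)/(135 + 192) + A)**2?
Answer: 812991169/106929 ≈ 7603.1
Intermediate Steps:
A = 86
((190 + 201)/(135 + 192) + A)**2 = ((190 + 201)/(135 + 192) + 86)**2 = (391/327 + 86)**2 = (28513/327)**2 = 812991169/106929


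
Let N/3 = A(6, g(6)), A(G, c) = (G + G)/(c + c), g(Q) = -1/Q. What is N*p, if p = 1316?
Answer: -142128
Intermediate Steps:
A(G, c) = G/c (A(G, c) = (2*G)/((2*c)) = (2*G)*(1/(2*c)) = G/c)
N = -108 (N = 3*(6/((-1/6))) = 3*(6/((-1*⅙))) = 3*(6/(-⅙)) = 3*(6*(-6)) = 3*(-36) = -108)
N*p = -108*1316 = -142128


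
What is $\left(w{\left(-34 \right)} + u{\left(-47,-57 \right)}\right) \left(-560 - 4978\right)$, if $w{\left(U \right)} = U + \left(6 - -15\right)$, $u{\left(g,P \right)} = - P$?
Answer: $-243672$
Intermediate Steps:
$w{\left(U \right)} = 21 + U$ ($w{\left(U \right)} = U + \left(6 + 15\right) = U + 21 = 21 + U$)
$\left(w{\left(-34 \right)} + u{\left(-47,-57 \right)}\right) \left(-560 - 4978\right) = \left(\left(21 - 34\right) - -57\right) \left(-560 - 4978\right) = \left(-13 + 57\right) \left(-5538\right) = 44 \left(-5538\right) = -243672$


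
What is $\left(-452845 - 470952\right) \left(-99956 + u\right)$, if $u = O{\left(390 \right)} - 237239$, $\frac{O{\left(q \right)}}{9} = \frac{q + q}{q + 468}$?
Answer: $\frac{3426413881835}{11} \approx 3.1149 \cdot 10^{11}$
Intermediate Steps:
$O{\left(q \right)} = \frac{18 q}{468 + q}$ ($O{\left(q \right)} = 9 \frac{q + q}{q + 468} = 9 \frac{2 q}{468 + q} = \frac{18 q}{468 + q}$)
$u = - \frac{2609539}{11}$ ($u = 18 \cdot 390 \frac{1}{468 + 390} - 237239 = 18 \cdot 390 \cdot \frac{1}{858} - 237239 = \frac{90}{11} - 237239 = - \frac{2609539}{11} \approx -2.3723 \cdot 10^{5}$)
$\left(-452845 - 470952\right) \left(-99956 + u\right) = \left(-452845 - 470952\right) \left(-99956 - \frac{2609539}{11}\right) = \left(-923797\right) \left(- \frac{3709055}{11}\right) = \frac{3426413881835}{11}$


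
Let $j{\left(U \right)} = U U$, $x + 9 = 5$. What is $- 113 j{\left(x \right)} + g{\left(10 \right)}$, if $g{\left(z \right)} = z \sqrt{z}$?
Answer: $-1808 + 10 \sqrt{10} \approx -1776.4$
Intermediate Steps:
$x = -4$ ($x = -9 + 5 = -4$)
$j{\left(U \right)} = U^{2}$
$g{\left(z \right)} = z^{\frac{3}{2}}$
$- 113 j{\left(x \right)} + g{\left(10 \right)} = - 113 \left(-4\right)^{2} + 10^{\frac{3}{2}} = \left(-113\right) 16 + 10 \sqrt{10} = -1808 + 10 \sqrt{10}$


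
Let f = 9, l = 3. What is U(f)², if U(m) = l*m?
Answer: 729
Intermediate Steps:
U(m) = 3*m
U(f)² = (3*9)² = 27² = 729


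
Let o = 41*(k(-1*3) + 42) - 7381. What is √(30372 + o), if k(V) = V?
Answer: √24590 ≈ 156.81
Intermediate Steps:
o = -5782 (o = 41*(-1*3 + 42) - 7381 = 41*(-3 + 42) - 7381 = 41*39 - 7381 = 1599 - 7381 = -5782)
√(30372 + o) = √(30372 - 5782) = √24590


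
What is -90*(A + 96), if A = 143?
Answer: -21510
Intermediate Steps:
-90*(A + 96) = -90*(143 + 96) = -90*239 = -21510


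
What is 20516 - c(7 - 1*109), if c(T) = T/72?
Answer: 246209/12 ≈ 20517.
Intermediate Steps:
c(T) = T/72 (c(T) = T*(1/72) = T/72)
20516 - c(7 - 1*109) = 20516 - (7 - 1*109)/72 = 20516 - (7 - 109)/72 = 20516 - (-102)/72 = 20516 - 1*(-17/12) = 20516 + 17/12 = 246209/12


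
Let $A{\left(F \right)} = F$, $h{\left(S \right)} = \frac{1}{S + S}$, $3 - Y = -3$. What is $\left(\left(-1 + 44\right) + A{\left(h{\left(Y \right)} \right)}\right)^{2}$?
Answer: $\frac{267289}{144} \approx 1856.2$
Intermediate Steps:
$Y = 6$ ($Y = 3 - -3 = 3 + 3 = 6$)
$h{\left(S \right)} = \frac{1}{2 S}$
$\left(\left(-1 + 44\right) + A{\left(h{\left(Y \right)} \right)}\right)^{2} = \left(\left(-1 + 44\right) + \frac{1}{2 \cdot 6}\right)^{2} = \left(43 + \frac{1}{2} \cdot \frac{1}{6}\right)^{2} = \left(43 + \frac{1}{12}\right)^{2} = \left(\frac{517}{12}\right)^{2} = \frac{267289}{144}$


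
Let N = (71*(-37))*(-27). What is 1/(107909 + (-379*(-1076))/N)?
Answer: 70929/7654285265 ≈ 9.2666e-6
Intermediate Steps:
N = 70929 (N = -2627*(-27) = 70929)
1/(107909 + (-379*(-1076))/N) = 1/(107909 - 379*(-1076)/70929) = 1/(107909 + 407804*(1/70929)) = 1/(107909 + 407804/70929) = 1/(7654285265/70929) = 70929/7654285265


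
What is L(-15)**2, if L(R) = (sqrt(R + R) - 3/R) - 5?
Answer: (-24 + 5*I*sqrt(30))**2/25 ≈ -6.96 - 52.581*I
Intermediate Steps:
L(R) = -5 - 3/R + sqrt(2)*sqrt(R) (L(R) = (sqrt(2*R) - 3/R) - 5 = (sqrt(2)*sqrt(R) - 3/R) - 5 = (-3/R + sqrt(2)*sqrt(R)) - 5 = -5 - 3/R + sqrt(2)*sqrt(R))
L(-15)**2 = (-5 - 3/(-15) + sqrt(2)*sqrt(-15))**2 = (-5 - 3*(-1/15) + sqrt(2)*(I*sqrt(15)))**2 = (-5 + 1/5 + I*sqrt(30))**2 = (-24/5 + I*sqrt(30))**2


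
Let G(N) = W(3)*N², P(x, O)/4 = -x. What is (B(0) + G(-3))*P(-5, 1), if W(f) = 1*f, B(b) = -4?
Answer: 460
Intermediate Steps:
W(f) = f
P(x, O) = -4*x (P(x, O) = 4*(-x) = -4*x)
G(N) = 3*N²
(B(0) + G(-3))*P(-5, 1) = (-4 + 3*(-3)²)*(-4*(-5)) = (-4 + 3*9)*20 = (-4 + 27)*20 = 23*20 = 460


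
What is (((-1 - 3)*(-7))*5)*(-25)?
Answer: -3500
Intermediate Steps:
(((-1 - 3)*(-7))*5)*(-25) = (-4*(-7)*5)*(-25) = (28*5)*(-25) = 140*(-25) = -3500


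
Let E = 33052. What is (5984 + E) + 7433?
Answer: 46469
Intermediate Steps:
(5984 + E) + 7433 = (5984 + 33052) + 7433 = 39036 + 7433 = 46469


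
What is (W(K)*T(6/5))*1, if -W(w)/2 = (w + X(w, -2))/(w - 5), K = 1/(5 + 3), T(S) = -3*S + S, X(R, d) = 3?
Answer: -40/13 ≈ -3.0769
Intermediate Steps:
T(S) = -2*S
K = ⅛ (K = 1/8 = ⅛ ≈ 0.12500)
W(w) = -2*(3 + w)/(-5 + w) (W(w) = -2*(w + 3)/(w - 5) = -2*(3 + w)/(-5 + w))
(W(K)*T(6/5))*1 = ((2*(-3 - 1*⅛)/(-5 + ⅛))*(-12/5))*1 = ((2*(-3 - ⅛)/(-39/8))*(-12/5))*1 = ((2*(-8/39)*(-25/8))*(-2*6/5))*1 = ((50/39)*(-12/5))*1 = -40/13*1 = -40/13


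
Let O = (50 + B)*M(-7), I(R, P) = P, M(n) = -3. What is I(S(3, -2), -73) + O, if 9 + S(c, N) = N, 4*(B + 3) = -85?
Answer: -601/4 ≈ -150.25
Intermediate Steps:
B = -97/4 (B = -3 + (1/4)*(-85) = -3 - 85/4 = -97/4 ≈ -24.250)
S(c, N) = -9 + N
O = -309/4 (O = (50 - 97/4)*(-3) = (103/4)*(-3) = -309/4 ≈ -77.250)
I(S(3, -2), -73) + O = -73 - 309/4 = -601/4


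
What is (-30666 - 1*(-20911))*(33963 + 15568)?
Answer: -483174905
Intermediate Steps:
(-30666 - 1*(-20911))*(33963 + 15568) = (-30666 + 20911)*49531 = -9755*49531 = -483174905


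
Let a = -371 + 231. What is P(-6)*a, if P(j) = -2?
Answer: 280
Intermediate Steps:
a = -140
P(-6)*a = -2*(-140) = 280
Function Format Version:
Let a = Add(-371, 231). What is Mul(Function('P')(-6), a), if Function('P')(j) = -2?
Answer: 280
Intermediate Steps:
a = -140
Mul(Function('P')(-6), a) = Mul(-2, -140) = 280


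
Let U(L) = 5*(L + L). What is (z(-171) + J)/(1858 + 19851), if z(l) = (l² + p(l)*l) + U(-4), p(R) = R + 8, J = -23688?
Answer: 33386/21709 ≈ 1.5379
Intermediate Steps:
p(R) = 8 + R
U(L) = 10*L (U(L) = 5*(2*L) = 10*L)
z(l) = -40 + l² + l*(8 + l) (z(l) = (l² + (8 + l)*l) + 10*(-4) = (l² + l*(8 + l)) - 40 = -40 + l² + l*(8 + l))
(z(-171) + J)/(1858 + 19851) = ((-40 + (-171)² - 171*(8 - 171)) - 23688)/(1858 + 19851) = ((-40 + 29241 - 171*(-163)) - 23688)/21709 = ((-40 + 29241 + 27873) - 23688)*(1/21709) = (57074 - 23688)*(1/21709) = 33386*(1/21709) = 33386/21709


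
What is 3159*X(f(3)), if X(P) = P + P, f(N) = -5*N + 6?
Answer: -56862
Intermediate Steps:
f(N) = 6 - 5*N
X(P) = 2*P
3159*X(f(3)) = 3159*(2*(6 - 5*3)) = 3159*(2*(6 - 15)) = 3159*(2*(-9)) = 3159*(-18) = -56862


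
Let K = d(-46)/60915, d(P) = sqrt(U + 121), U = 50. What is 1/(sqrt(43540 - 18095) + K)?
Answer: 20305/(sqrt(19) + 20305*sqrt(25445)) ≈ 0.0062690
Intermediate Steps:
d(P) = 3*sqrt(19) (d(P) = sqrt(50 + 121) = sqrt(171) = 3*sqrt(19))
K = sqrt(19)/20305 (K = (3*sqrt(19))/60915 = (3*sqrt(19))*(1/60915) = sqrt(19)/20305 ≈ 0.00021467)
1/(sqrt(43540 - 18095) + K) = 1/(sqrt(43540 - 18095) + sqrt(19)/20305) = 1/(sqrt(25445) + sqrt(19)/20305)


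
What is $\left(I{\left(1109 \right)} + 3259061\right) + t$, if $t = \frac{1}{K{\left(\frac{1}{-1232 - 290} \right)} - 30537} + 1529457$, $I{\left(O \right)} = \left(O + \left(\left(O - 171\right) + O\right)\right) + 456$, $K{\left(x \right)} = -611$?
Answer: $\frac{149265265239}{31148} \approx 4.7921 \cdot 10^{6}$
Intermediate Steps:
$I{\left(O \right)} = 285 + 3 O$ ($I{\left(O \right)} = \left(O + \left(\left(-171 + O\right) + O\right)\right) + 456 = \left(O + \left(-171 + 2 O\right)\right) + 456 = \left(-171 + 3 O\right) + 456 = 285 + 3 O$)
$t = \frac{47639526635}{31148}$ ($t = \frac{1}{-611 - 30537} + 1529457 = \frac{1}{-31148} + 1529457 = - \frac{1}{31148} + 1529457 = \frac{47639526635}{31148} \approx 1.5295 \cdot 10^{6}$)
$\left(I{\left(1109 \right)} + 3259061\right) + t = \left(\left(285 + 3 \cdot 1109\right) + 3259061\right) + \frac{47639526635}{31148} = \left(\left(285 + 3327\right) + 3259061\right) + \frac{47639526635}{31148} = \left(3612 + 3259061\right) + \frac{47639526635}{31148} = 3262673 + \frac{47639526635}{31148} = \frac{149265265239}{31148}$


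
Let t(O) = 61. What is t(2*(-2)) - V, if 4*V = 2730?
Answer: -1243/2 ≈ -621.50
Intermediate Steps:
V = 1365/2 (V = (1/4)*2730 = 1365/2 ≈ 682.50)
t(2*(-2)) - V = 61 - 1*1365/2 = 61 - 1365/2 = -1243/2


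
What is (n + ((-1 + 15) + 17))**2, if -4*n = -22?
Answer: 5329/4 ≈ 1332.3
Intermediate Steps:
n = 11/2 (n = -1/4*(-22) = 11/2 ≈ 5.5000)
(n + ((-1 + 15) + 17))**2 = (11/2 + ((-1 + 15) + 17))**2 = (11/2 + (14 + 17))**2 = (11/2 + 31)**2 = (73/2)**2 = 5329/4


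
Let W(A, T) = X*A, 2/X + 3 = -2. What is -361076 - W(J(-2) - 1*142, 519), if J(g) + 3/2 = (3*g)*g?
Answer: -1805643/5 ≈ -3.6113e+5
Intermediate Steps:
X = -⅖ (X = 2/(-3 - 2) = 2/(-5) = 2*(-⅕) = -⅖ ≈ -0.40000)
J(g) = -3/2 + 3*g² (J(g) = -3/2 + (3*g)*g = -3/2 + 3*g²)
W(A, T) = -2*A/5
-361076 - W(J(-2) - 1*142, 519) = -361076 - (-2)*((-3/2 + 3*(-2)²) - 1*142)/5 = -361076 - (-2)*((-3/2 + 3*4) - 142)/5 = -361076 - (-2)*((-3/2 + 12) - 142)/5 = -361076 - (-2)*(21/2 - 142)/5 = -361076 - (-2)*(-263)/(5*2) = -361076 - 1*263/5 = -361076 - 263/5 = -1805643/5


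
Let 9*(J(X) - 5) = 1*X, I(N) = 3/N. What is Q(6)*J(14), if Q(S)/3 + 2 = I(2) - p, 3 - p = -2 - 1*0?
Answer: -649/6 ≈ -108.17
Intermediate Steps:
p = 5 (p = 3 - (-2 - 1*0) = 3 - (-2 + 0) = 3 - 1*(-2) = 3 + 2 = 5)
Q(S) = -33/2 (Q(S) = -6 + 3*(3/2 - 1*5) = -6 + 3*(3*(½) - 5) = -6 + 3*(3/2 - 5) = -6 + 3*(-7/2) = -6 - 21/2 = -33/2)
J(X) = 5 + X/9 (J(X) = 5 + (1*X)/9 = 5 + X/9)
Q(6)*J(14) = -33*(5 + (⅑)*14)/2 = -33*(5 + 14/9)/2 = -33/2*59/9 = -649/6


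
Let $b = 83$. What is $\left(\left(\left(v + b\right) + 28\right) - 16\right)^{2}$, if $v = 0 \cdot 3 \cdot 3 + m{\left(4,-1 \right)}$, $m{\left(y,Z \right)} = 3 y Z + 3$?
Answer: $7396$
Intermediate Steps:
$m{\left(y,Z \right)} = 3 + 3 Z y$ ($m{\left(y,Z \right)} = 3 Z y + 3 = 3 + 3 Z y$)
$v = -9$ ($v = 0 \cdot 3 \cdot 3 + \left(3 + 3 \left(-1\right) 4\right) = 0 \cdot 9 + \left(3 - 12\right) = 0 - 9 = -9$)
$\left(\left(\left(v + b\right) + 28\right) - 16\right)^{2} = \left(\left(\left(-9 + 83\right) + 28\right) - 16\right)^{2} = \left(\left(74 + 28\right) - 16\right)^{2} = \left(102 - 16\right)^{2} = 86^{2} = 7396$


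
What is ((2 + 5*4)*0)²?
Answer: 0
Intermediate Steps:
((2 + 5*4)*0)² = ((2 + 20)*0)² = (22*0)² = 0² = 0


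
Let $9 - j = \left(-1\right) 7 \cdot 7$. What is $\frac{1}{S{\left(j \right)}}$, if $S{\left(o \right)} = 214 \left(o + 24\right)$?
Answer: $\frac{1}{17548} \approx 5.6987 \cdot 10^{-5}$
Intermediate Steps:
$j = 58$ ($j = 9 - \left(-1\right) 7 \cdot 7 = 9 - \left(-7\right) 7 = 9 - -49 = 9 + 49 = 58$)
$S{\left(o \right)} = 5136 + 214 o$ ($S{\left(o \right)} = 214 \left(24 + o\right) = 5136 + 214 o$)
$\frac{1}{S{\left(j \right)}} = \frac{1}{5136 + 214 \cdot 58} = \frac{1}{5136 + 12412} = \frac{1}{17548}$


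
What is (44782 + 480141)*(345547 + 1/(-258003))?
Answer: 46798020669476720/258003 ≈ 1.8139e+11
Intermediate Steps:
(44782 + 480141)*(345547 + 1/(-258003)) = 524923*(345547 - 1/258003) = 524923*(89152162640/258003) = 46798020669476720/258003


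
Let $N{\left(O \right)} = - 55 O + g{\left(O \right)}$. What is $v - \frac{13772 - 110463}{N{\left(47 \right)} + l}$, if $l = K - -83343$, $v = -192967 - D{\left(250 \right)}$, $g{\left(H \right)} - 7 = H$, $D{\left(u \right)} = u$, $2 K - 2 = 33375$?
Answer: $- \frac{37677314835}{195001} \approx -1.9322 \cdot 10^{5}$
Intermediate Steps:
$K = \frac{33377}{2}$ ($K = 1 + \frac{1}{2} \cdot 33375 = 1 + \frac{33375}{2} = \frac{33377}{2} \approx 16689.0$)
$g{\left(H \right)} = 7 + H$
$v = -193217$ ($v = -192967 - 250 = -193217$)
$N{\left(O \right)} = 7 - 54 O$ ($N{\left(O \right)} = - 55 O + \left(7 + O\right) = 7 - 54 O$)
$l = \frac{200063}{2}$ ($l = \frac{33377}{2} - -83343 = \frac{33377}{2} + 83343 = \frac{200063}{2} \approx 1.0003 \cdot 10^{5}$)
$v - \frac{13772 - 110463}{N{\left(47 \right)} + l} = -193217 - \frac{13772 - 110463}{\left(7 - 2538\right) + \frac{200063}{2}} = -193217 - - \frac{96691}{\left(7 - 2538\right) + \frac{200063}{2}} = -193217 - - \frac{96691}{-2531 + \frac{200063}{2}} = -193217 - - \frac{96691}{\frac{195001}{2}} = -193217 - \left(-96691\right) \frac{2}{195001} = -193217 - - \frac{193382}{195001} = -193217 + \frac{193382}{195001} = - \frac{37677314835}{195001}$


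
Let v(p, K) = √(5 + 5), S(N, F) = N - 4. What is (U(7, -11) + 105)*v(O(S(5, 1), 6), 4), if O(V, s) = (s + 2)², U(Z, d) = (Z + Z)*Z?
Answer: 203*√10 ≈ 641.94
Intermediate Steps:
S(N, F) = -4 + N
U(Z, d) = 2*Z² (U(Z, d) = (2*Z)*Z = 2*Z²)
O(V, s) = (2 + s)²
v(p, K) = √10
(U(7, -11) + 105)*v(O(S(5, 1), 6), 4) = (2*7² + 105)*√10 = (2*49 + 105)*√10 = (98 + 105)*√10 = 203*√10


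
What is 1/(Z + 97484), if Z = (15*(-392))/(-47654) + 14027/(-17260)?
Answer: 411254020/40090403408751 ≈ 1.0258e-5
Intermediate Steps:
Z = -283476929/411254020 (Z = -5880*(-1/47654) + 14027*(-1/17260) = 2940/23827 - 14027/17260 = -283476929/411254020 ≈ -0.68930)
1/(Z + 97484) = 1/(-283476929/411254020 + 97484) = 1/(40090403408751/411254020) = 411254020/40090403408751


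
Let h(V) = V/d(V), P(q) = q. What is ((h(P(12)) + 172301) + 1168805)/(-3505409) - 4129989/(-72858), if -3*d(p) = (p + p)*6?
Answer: 9586393551845/170264725948 ≈ 56.303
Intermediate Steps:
d(p) = -4*p (d(p) = -(p + p)*6/3 = -2*p*6/3 = -4*p)
h(V) = -¼ (h(V) = V/((-4*V)) = V*(-1/(4*V)) = -¼)
((h(P(12)) + 172301) + 1168805)/(-3505409) - 4129989/(-72858) = ((-¼ + 172301) + 1168805)/(-3505409) - 4129989/(-72858) = (689203/4 + 1168805)*(-1/3505409) - 4129989*(-1/72858) = (5364423/4)*(-1/3505409) + 1376663/24286 = -5364423/14021636 + 1376663/24286 = 9586393551845/170264725948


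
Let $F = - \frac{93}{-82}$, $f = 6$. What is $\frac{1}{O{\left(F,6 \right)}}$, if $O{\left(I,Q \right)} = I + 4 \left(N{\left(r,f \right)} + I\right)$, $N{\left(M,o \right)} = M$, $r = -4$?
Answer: $- \frac{82}{847} \approx -0.096812$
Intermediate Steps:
$F = \frac{93}{82}$ ($F = \left(-93\right) \left(- \frac{1}{82}\right) = \frac{93}{82} \approx 1.1341$)
$O{\left(I,Q \right)} = -16 + 5 I$ ($O{\left(I,Q \right)} = I + 4 \left(-4 + I\right) = I + \left(-16 + 4 I\right) = -16 + 5 I$)
$\frac{1}{O{\left(F,6 \right)}} = \frac{1}{-16 + 5 \cdot \frac{93}{82}} = \frac{1}{-16 + \frac{465}{82}} = \frac{1}{- \frac{847}{82}} = - \frac{82}{847}$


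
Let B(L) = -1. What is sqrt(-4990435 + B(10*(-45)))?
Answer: 2*I*sqrt(1247609) ≈ 2233.9*I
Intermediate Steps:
sqrt(-4990435 + B(10*(-45))) = sqrt(-4990435 - 1) = sqrt(-4990436) = 2*I*sqrt(1247609)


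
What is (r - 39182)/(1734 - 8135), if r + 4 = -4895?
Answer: 44081/6401 ≈ 6.8866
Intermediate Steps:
r = -4899 (r = -4 - 4895 = -4899)
(r - 39182)/(1734 - 8135) = (-4899 - 39182)/(1734 - 8135) = -44081/(-6401) = -44081*(-1/6401) = 44081/6401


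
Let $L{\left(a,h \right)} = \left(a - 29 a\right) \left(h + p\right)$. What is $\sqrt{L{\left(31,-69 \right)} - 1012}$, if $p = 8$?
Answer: $4 \sqrt{3246} \approx 227.89$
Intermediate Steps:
$L{\left(a,h \right)} = - 28 a \left(8 + h\right)$ ($L{\left(a,h \right)} = \left(a - 29 a\right) \left(h + 8\right) = - 28 a \left(8 + h\right)$)
$\sqrt{L{\left(31,-69 \right)} - 1012} = \sqrt{\left(-28\right) 31 \left(8 - 69\right) - 1012} = \sqrt{\left(-28\right) 31 \left(-61\right) - 1012} = \sqrt{52948 - 1012} = \sqrt{51936} = 4 \sqrt{3246}$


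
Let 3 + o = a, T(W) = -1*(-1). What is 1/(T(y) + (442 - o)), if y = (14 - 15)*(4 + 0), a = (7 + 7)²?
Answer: 1/250 ≈ 0.0040000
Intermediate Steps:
a = 196 (a = 14² = 196)
y = -4 (y = -1*4 = -4)
T(W) = 1
o = 193 (o = -3 + 196 = 193)
1/(T(y) + (442 - o)) = 1/(1 + (442 - 1*193)) = 1/(1 + (442 - 193)) = 1/(1 + 249) = 1/250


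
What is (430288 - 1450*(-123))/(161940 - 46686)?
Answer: 304319/57627 ≈ 5.2808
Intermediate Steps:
(430288 - 1450*(-123))/(161940 - 46686) = (430288 + 178350)/115254 = 608638*(1/115254) = 304319/57627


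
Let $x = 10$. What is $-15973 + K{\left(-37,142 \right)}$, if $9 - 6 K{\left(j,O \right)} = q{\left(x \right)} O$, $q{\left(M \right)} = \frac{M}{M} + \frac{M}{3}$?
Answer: $- \frac{289333}{18} \approx -16074.0$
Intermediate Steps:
$q{\left(M \right)} = 1 + \frac{M}{3}$ ($q{\left(M \right)} = 1 + M \frac{1}{3} = 1 + \frac{M}{3}$)
$K{\left(j,O \right)} = \frac{3}{2} - \frac{13 O}{18}$ ($K{\left(j,O \right)} = \frac{3}{2} - \frac{\left(1 + \frac{1}{3} \cdot 10\right) O}{6} = \frac{3}{2} - \frac{\left(1 + \frac{10}{3}\right) O}{6} = \frac{3}{2} - \frac{\frac{13}{3} O}{6} = \frac{3}{2} - \frac{13 O}{18}$)
$-15973 + K{\left(-37,142 \right)} = -15973 + \left(\frac{3}{2} - \frac{923}{9}\right) = -15973 - \frac{1819}{18} = - \frac{289333}{18}$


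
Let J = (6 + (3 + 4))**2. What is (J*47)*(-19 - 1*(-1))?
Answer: -142974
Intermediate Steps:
J = 169 (J = (6 + 7)**2 = 13**2 = 169)
(J*47)*(-19 - 1*(-1)) = (169*47)*(-19 - 1*(-1)) = 7943*(-19 + 1) = 7943*(-18) = -142974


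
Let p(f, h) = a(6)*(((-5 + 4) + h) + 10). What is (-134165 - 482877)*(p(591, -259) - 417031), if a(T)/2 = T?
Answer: 259176768302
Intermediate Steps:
a(T) = 2*T
p(f, h) = 108 + 12*h (p(f, h) = (2*6)*(((-5 + 4) + h) + 10) = 12*((-1 + h) + 10) = 12*(9 + h) = 108 + 12*h)
(-134165 - 482877)*(p(591, -259) - 417031) = (-134165 - 482877)*((108 + 12*(-259)) - 417031) = -617042*((108 - 3108) - 417031) = -617042*(-3000 - 417031) = -617042*(-420031) = 259176768302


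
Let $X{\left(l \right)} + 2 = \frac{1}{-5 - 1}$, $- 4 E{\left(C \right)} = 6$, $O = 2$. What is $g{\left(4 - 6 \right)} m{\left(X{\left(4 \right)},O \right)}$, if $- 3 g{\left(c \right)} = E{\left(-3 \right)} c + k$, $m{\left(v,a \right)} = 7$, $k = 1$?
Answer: $- \frac{28}{3} \approx -9.3333$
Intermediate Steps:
$E{\left(C \right)} = - \frac{3}{2}$ ($E{\left(C \right)} = \left(- \frac{1}{4}\right) 6 = - \frac{3}{2}$)
$X{\left(l \right)} = - \frac{13}{6}$ ($X{\left(l \right)} = -2 + \frac{1}{-5 - 1} = -2 + \frac{1}{-6} = -2 - \frac{1}{6} = - \frac{13}{6}$)
$g{\left(c \right)} = - \frac{1}{3} + \frac{c}{2}$ ($g{\left(c \right)} = - \frac{- \frac{3 c}{2} + 1}{3} = - \frac{1 - \frac{3 c}{2}}{3} = - \frac{1}{3} + \frac{c}{2}$)
$g{\left(4 - 6 \right)} m{\left(X{\left(4 \right)},O \right)} = \left(- \frac{1}{3} + \frac{4 - 6}{2}\right) 7 = \left(- \frac{1}{3} + \frac{1}{2} \left(-2\right)\right) 7 = \left(- \frac{1}{3} - 1\right) 7 = \left(- \frac{4}{3}\right) 7 = - \frac{28}{3}$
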